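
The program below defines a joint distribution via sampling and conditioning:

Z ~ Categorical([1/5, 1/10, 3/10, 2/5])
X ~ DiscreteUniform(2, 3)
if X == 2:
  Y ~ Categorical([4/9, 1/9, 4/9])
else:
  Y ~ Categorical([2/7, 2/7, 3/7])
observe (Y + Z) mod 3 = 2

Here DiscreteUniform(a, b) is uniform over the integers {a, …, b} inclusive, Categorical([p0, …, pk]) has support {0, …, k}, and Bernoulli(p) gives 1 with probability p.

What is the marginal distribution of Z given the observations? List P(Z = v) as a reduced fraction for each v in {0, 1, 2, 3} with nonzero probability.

Enumerate traces; 8 have nonzero weight after conditioning:
  (Z=0, X=2, Y=2) weight 2/45
  (Z=0, X=3, Y=2) weight 3/70
  (Z=1, X=2, Y=1) weight 1/180
  (Z=1, X=3, Y=1) weight 1/70
  (Z=2, X=2, Y=0) weight 1/15
  (Z=2, X=3, Y=0) weight 3/70
  (Z=3, X=2, Y=2) weight 4/45
  (Z=3, X=3, Y=2) weight 3/35
Group by Z:
  weight(Z=0) = 11/126
  weight(Z=1) = 5/252
  weight(Z=2) = 23/210
  weight(Z=3) = 11/63
Total weight = 11/126 + 5/252 + 23/210 + 11/63 = 493/1260
P(Z=0 | obs) = 11/126 / 493/1260 = 110/493
P(Z=1 | obs) = 5/252 / 493/1260 = 25/493
P(Z=2 | obs) = 23/210 / 493/1260 = 138/493
P(Z=3 | obs) = 11/63 / 493/1260 = 220/493

P(Z=0) = 110/493, P(Z=1) = 25/493, P(Z=2) = 138/493, P(Z=3) = 220/493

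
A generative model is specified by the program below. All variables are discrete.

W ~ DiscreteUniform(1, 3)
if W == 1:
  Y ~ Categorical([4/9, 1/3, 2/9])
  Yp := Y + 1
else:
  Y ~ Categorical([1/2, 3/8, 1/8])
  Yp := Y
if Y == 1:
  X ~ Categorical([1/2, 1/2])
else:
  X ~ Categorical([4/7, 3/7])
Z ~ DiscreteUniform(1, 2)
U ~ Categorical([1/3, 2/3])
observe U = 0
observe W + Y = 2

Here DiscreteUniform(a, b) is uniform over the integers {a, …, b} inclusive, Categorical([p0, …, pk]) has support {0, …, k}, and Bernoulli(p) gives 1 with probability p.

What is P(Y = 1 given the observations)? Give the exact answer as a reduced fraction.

Enumerate traces; 8 have nonzero weight after conditioning:
  (W=1, Y=1, X=0, Z=1, U=0) weight 1/108
  (W=1, Y=1, X=0, Z=2, U=0) weight 1/108
  (W=1, Y=1, X=1, Z=1, U=0) weight 1/108
  (W=1, Y=1, X=1, Z=2, U=0) weight 1/108
  (W=2, Y=0, X=0, Z=1, U=0) weight 1/63
  (W=2, Y=0, X=0, Z=2, U=0) weight 1/63
  (W=2, Y=0, X=1, Z=1, U=0) weight 1/84
  (W=2, Y=0, X=1, Z=2, U=0) weight 1/84
Group by Y:
  weight(Y=0) = 1/18
  weight(Y=1) = 1/27
Total weight = 1/18 + 1/27 = 5/54
P(Y=0 | obs) = 1/18 / 5/54 = 3/5
P(Y=1 | obs) = 1/27 / 5/54 = 2/5

P(Y = 1 | obs) = 2/5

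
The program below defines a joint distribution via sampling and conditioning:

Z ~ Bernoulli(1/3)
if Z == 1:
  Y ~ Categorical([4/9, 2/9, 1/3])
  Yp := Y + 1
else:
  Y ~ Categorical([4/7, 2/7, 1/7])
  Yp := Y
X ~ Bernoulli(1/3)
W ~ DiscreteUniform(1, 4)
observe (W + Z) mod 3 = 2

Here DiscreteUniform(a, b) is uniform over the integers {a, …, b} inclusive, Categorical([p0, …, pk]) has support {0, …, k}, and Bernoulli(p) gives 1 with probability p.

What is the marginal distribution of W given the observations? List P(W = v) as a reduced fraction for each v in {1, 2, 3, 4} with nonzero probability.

P(W=1) = 1/4, P(W=2) = 1/2, P(W=4) = 1/4

Enumerate traces; 18 have nonzero weight after conditioning:
  (Z=0, Y=0, X=0, W=2) weight 4/63
  (Z=0, Y=0, X=1, W=2) weight 2/63
  (Z=0, Y=1, X=0, W=2) weight 2/63
  (Z=0, Y=1, X=1, W=2) weight 1/63
  (Z=0, Y=2, X=0, W=2) weight 1/63
  (Z=0, Y=2, X=1, W=2) weight 1/126
  (Z=1, Y=0, X=0, W=1) weight 2/81
  (Z=1, Y=0, X=0, W=4) weight 2/81
  … 10 more
Group by W:
  weight(W=1) = 1/12
  weight(W=2) = 1/6
  weight(W=4) = 1/12
Total weight = 1/12 + 1/6 + 1/12 = 1/3
P(W=1 | obs) = 1/12 / 1/3 = 1/4
P(W=2 | obs) = 1/6 / 1/3 = 1/2
P(W=4 | obs) = 1/12 / 1/3 = 1/4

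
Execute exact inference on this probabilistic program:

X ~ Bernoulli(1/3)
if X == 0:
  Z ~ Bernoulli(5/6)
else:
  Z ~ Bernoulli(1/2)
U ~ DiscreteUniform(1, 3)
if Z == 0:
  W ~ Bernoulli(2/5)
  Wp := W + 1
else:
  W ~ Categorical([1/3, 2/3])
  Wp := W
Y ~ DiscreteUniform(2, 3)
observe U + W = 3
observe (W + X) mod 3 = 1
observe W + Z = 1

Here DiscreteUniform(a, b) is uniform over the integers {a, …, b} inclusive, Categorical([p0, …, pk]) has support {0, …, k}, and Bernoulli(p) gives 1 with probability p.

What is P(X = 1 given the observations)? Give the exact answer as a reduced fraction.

Enumerate traces; 4 have nonzero weight after conditioning:
  (X=0, Z=0, U=2, W=1, Y=2) weight 1/135
  (X=0, Z=0, U=2, W=1, Y=3) weight 1/135
  (X=1, Z=1, U=3, W=0, Y=2) weight 1/108
  (X=1, Z=1, U=3, W=0, Y=3) weight 1/108
Group by X:
  weight(X=0) = 2/135
  weight(X=1) = 1/54
Total weight = 2/135 + 1/54 = 1/30
P(X=0 | obs) = 2/135 / 1/30 = 4/9
P(X=1 | obs) = 1/54 / 1/30 = 5/9

P(X = 1 | obs) = 5/9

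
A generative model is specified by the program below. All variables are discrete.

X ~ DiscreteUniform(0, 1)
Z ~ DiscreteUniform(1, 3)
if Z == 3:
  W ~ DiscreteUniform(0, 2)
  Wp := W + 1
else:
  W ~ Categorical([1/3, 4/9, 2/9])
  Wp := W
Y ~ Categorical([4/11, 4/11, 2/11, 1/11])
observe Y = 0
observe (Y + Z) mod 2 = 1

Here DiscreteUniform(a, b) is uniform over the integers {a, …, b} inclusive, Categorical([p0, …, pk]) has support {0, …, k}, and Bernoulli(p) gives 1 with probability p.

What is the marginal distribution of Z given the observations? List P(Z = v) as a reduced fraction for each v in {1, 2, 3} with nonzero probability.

P(Z=1) = 1/2, P(Z=3) = 1/2

Enumerate traces; 12 have nonzero weight after conditioning:
  (X=0, Z=1, W=0, Y=0) weight 2/99
  (X=0, Z=1, W=1, Y=0) weight 8/297
  (X=0, Z=1, W=2, Y=0) weight 4/297
  (X=0, Z=3, W=0, Y=0) weight 2/99
  (X=0, Z=3, W=1, Y=0) weight 2/99
  (X=0, Z=3, W=2, Y=0) weight 2/99
  (X=1, Z=1, W=0, Y=0) weight 2/99
  (X=1, Z=1, W=1, Y=0) weight 8/297
  … 4 more
Group by Z:
  weight(Z=1) = 4/33
  weight(Z=3) = 4/33
Total weight = 4/33 + 4/33 = 8/33
P(Z=1 | obs) = 4/33 / 8/33 = 1/2
P(Z=3 | obs) = 4/33 / 8/33 = 1/2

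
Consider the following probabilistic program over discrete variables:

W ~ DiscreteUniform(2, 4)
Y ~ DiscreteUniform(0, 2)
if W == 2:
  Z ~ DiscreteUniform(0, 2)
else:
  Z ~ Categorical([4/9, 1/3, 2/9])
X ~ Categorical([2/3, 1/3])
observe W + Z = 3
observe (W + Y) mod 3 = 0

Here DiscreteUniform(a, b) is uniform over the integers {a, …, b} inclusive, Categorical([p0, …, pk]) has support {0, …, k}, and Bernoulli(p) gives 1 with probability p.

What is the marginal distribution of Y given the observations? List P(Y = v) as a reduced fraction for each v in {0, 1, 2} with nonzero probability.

P(Y=0) = 4/7, P(Y=1) = 3/7

Enumerate traces; 4 have nonzero weight after conditioning:
  (W=2, Y=1, Z=1, X=0) weight 2/81
  (W=2, Y=1, Z=1, X=1) weight 1/81
  (W=3, Y=0, Z=0, X=0) weight 8/243
  (W=3, Y=0, Z=0, X=1) weight 4/243
Group by Y:
  weight(Y=0) = 4/81
  weight(Y=1) = 1/27
Total weight = 4/81 + 1/27 = 7/81
P(Y=0 | obs) = 4/81 / 7/81 = 4/7
P(Y=1 | obs) = 1/27 / 7/81 = 3/7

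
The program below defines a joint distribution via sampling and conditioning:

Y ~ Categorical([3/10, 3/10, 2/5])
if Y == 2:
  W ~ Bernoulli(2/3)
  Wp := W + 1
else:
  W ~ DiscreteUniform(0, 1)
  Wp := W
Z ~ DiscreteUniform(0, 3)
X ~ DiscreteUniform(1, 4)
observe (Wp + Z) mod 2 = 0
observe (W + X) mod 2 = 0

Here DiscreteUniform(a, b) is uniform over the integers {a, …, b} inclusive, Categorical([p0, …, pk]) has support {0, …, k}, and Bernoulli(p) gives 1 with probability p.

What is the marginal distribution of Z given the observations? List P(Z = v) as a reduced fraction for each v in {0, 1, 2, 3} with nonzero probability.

P(Z=0) = 17/60, P(Z=1) = 13/60, P(Z=2) = 17/60, P(Z=3) = 13/60

Enumerate traces; 24 have nonzero weight after conditioning:
  (Y=0, W=0, Z=0, X=2) weight 3/320
  (Y=0, W=0, Z=0, X=4) weight 3/320
  (Y=0, W=0, Z=2, X=2) weight 3/320
  (Y=0, W=0, Z=2, X=4) weight 3/320
  (Y=0, W=1, Z=1, X=1) weight 3/320
  (Y=0, W=1, Z=1, X=3) weight 3/320
  (Y=0, W=1, Z=3, X=1) weight 3/320
  (Y=0, W=1, Z=3, X=3) weight 3/320
  … 16 more
Group by Z:
  weight(Z=0) = 17/240
  weight(Z=1) = 13/240
  weight(Z=2) = 17/240
  weight(Z=3) = 13/240
Total weight = 17/240 + 13/240 + 17/240 + 13/240 = 1/4
P(Z=0 | obs) = 17/240 / 1/4 = 17/60
P(Z=1 | obs) = 13/240 / 1/4 = 13/60
P(Z=2 | obs) = 17/240 / 1/4 = 17/60
P(Z=3 | obs) = 13/240 / 1/4 = 13/60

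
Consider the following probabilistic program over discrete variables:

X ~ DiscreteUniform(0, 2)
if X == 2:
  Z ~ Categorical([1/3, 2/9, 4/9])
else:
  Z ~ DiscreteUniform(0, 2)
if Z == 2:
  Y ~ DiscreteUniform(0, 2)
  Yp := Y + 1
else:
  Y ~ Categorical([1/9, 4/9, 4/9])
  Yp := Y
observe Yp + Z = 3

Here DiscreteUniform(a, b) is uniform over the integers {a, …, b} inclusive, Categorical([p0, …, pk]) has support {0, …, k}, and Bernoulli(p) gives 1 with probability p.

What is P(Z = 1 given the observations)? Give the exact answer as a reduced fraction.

P(Z = 1 | obs) = 16/31

Enumerate traces; 6 have nonzero weight after conditioning:
  (X=0, Z=1, Y=2) weight 4/81
  (X=0, Z=2, Y=0) weight 1/27
  (X=1, Z=1, Y=2) weight 4/81
  (X=1, Z=2, Y=0) weight 1/27
  (X=2, Z=1, Y=2) weight 8/243
  (X=2, Z=2, Y=0) weight 4/81
Group by Z:
  weight(Z=1) = 32/243
  weight(Z=2) = 10/81
Total weight = 32/243 + 10/81 = 62/243
P(Z=1 | obs) = 32/243 / 62/243 = 16/31
P(Z=2 | obs) = 10/81 / 62/243 = 15/31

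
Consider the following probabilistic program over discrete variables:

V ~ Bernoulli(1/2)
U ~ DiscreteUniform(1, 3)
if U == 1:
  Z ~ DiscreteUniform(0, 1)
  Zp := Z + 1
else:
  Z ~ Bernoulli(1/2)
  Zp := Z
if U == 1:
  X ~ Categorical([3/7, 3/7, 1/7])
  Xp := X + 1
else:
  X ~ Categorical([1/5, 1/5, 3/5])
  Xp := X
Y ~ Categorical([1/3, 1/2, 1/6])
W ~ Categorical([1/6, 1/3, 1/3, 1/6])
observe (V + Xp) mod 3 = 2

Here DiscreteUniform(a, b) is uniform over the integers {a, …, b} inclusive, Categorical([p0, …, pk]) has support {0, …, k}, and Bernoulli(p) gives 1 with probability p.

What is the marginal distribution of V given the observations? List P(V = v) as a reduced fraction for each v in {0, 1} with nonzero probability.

Enumerate traces; 144 have nonzero weight after conditioning:
  (V=0, U=1, Z=0, X=1, Y=0, W=0) weight 1/504
  (V=0, U=1, Z=0, X=1, Y=0, W=1) weight 1/252
  (V=0, U=1, Z=0, X=1, Y=0, W=2) weight 1/252
  (V=0, U=1, Z=0, X=1, Y=0, W=3) weight 1/504
  (V=0, U=1, Z=0, X=1, Y=1, W=0) weight 1/336
  (V=0, U=1, Z=0, X=1, Y=1, W=1) weight 1/168
  (V=0, U=1, Z=0, X=1, Y=1, W=2) weight 1/168
  (V=0, U=1, Z=0, X=1, Y=1, W=3) weight 1/336
  (V=1, U=1, Z=0, X=0, Y=0, W=0) weight 1/504
  … 135 more
Group by V:
  weight(V=0) = 19/70
  weight(V=1) = 29/210
Total weight = 19/70 + 29/210 = 43/105
P(V=0 | obs) = 19/70 / 43/105 = 57/86
P(V=1 | obs) = 29/210 / 43/105 = 29/86

P(V=0) = 57/86, P(V=1) = 29/86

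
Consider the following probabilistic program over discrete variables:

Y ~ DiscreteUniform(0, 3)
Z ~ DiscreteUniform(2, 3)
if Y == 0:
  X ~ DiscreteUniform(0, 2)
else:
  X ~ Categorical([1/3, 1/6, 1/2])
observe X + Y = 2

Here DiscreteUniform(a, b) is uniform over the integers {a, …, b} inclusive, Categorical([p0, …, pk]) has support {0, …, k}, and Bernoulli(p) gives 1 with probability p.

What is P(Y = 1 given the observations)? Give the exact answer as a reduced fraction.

Enumerate traces; 6 have nonzero weight after conditioning:
  (Y=0, Z=2, X=2) weight 1/24
  (Y=0, Z=3, X=2) weight 1/24
  (Y=1, Z=2, X=1) weight 1/48
  (Y=1, Z=3, X=1) weight 1/48
  (Y=2, Z=2, X=0) weight 1/24
  (Y=2, Z=3, X=0) weight 1/24
Group by Y:
  weight(Y=0) = 1/12
  weight(Y=1) = 1/24
  weight(Y=2) = 1/12
Total weight = 1/12 + 1/24 + 1/12 = 5/24
P(Y=0 | obs) = 1/12 / 5/24 = 2/5
P(Y=1 | obs) = 1/24 / 5/24 = 1/5
P(Y=2 | obs) = 1/12 / 5/24 = 2/5

P(Y = 1 | obs) = 1/5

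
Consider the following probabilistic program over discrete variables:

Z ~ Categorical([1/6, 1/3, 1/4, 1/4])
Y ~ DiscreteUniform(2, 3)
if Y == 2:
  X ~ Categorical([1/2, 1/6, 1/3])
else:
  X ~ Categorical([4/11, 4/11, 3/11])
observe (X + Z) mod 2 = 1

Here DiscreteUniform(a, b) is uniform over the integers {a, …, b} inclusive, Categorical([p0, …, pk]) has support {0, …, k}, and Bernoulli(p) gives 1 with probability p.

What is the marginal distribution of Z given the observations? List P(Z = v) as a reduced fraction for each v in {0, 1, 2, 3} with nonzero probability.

Enumerate traces; 12 have nonzero weight after conditioning:
  (Z=0, Y=2, X=1) weight 1/72
  (Z=0, Y=3, X=1) weight 1/33
  (Z=1, Y=2, X=0) weight 1/12
  (Z=1, Y=2, X=2) weight 1/18
  (Z=1, Y=3, X=0) weight 2/33
  (Z=1, Y=3, X=2) weight 1/22
  (Z=2, Y=2, X=1) weight 1/48
  (Z=2, Y=3, X=1) weight 1/22
  (Z=3, Y=2, X=0) weight 1/16
  … 3 more
Group by Z:
  weight(Z=0) = 35/792
  weight(Z=1) = 97/396
  weight(Z=2) = 35/528
  weight(Z=3) = 97/528
Total weight = 35/792 + 97/396 + 35/528 + 97/528 = 427/792
P(Z=0 | obs) = 35/792 / 427/792 = 5/61
P(Z=1 | obs) = 97/396 / 427/792 = 194/427
P(Z=2 | obs) = 35/528 / 427/792 = 15/122
P(Z=3 | obs) = 97/528 / 427/792 = 291/854

P(Z=0) = 5/61, P(Z=1) = 194/427, P(Z=2) = 15/122, P(Z=3) = 291/854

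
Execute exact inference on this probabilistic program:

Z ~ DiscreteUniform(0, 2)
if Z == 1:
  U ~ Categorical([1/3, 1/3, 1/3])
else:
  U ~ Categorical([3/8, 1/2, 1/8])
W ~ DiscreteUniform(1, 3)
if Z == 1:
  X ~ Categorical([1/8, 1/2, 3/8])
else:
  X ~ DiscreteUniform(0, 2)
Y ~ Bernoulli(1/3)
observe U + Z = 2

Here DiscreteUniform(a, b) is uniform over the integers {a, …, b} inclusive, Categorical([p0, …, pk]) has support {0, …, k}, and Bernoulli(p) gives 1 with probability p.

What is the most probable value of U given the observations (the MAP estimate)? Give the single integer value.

Enumerate traces; 54 have nonzero weight after conditioning:
  (Z=0, U=2, W=1, X=0, Y=0) weight 1/324
  (Z=0, U=2, W=1, X=0, Y=1) weight 1/648
  (Z=0, U=2, W=1, X=1, Y=0) weight 1/324
  (Z=0, U=2, W=1, X=1, Y=1) weight 1/648
  (Z=0, U=2, W=1, X=2, Y=0) weight 1/324
  (Z=0, U=2, W=1, X=2, Y=1) weight 1/648
  (Z=0, U=2, W=2, X=0, Y=0) weight 1/324
  (Z=0, U=2, W=2, X=0, Y=1) weight 1/648
  (Z=1, U=1, W=1, X=0, Y=0) weight 1/324
  (Z=2, U=0, W=1, X=0, Y=0) weight 1/108
  … 44 more
Group by U:
  weight(U=0) = 1/8
  weight(U=1) = 1/9
  weight(U=2) = 1/24
Total weight = 1/8 + 1/9 + 1/24 = 5/18
P(U=0 | obs) = 1/8 / 5/18 = 9/20
P(U=1 | obs) = 1/9 / 5/18 = 2/5
P(U=2 | obs) = 1/24 / 5/18 = 3/20
argmax = 0

argmax_v P(U = v | obs) = 0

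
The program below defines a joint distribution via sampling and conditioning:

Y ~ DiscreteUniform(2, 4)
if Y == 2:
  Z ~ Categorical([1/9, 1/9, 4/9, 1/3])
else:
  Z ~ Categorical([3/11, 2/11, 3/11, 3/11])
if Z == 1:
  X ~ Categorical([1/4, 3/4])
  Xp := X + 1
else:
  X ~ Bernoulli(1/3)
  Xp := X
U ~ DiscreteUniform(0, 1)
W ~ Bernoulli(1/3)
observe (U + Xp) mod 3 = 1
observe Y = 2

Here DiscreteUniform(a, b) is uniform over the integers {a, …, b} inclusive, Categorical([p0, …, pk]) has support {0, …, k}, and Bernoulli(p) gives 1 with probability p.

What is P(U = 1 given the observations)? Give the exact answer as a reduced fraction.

P(U = 1 | obs) = 64/99

Enumerate traces; 14 have nonzero weight after conditioning:
  (Y=2, Z=0, X=0, U=1, W=0) weight 2/243
  (Y=2, Z=0, X=0, U=1, W=1) weight 1/243
  (Y=2, Z=0, X=1, U=0, W=0) weight 1/243
  (Y=2, Z=0, X=1, U=0, W=1) weight 1/486
  (Y=2, Z=1, X=0, U=0, W=0) weight 1/324
  (Y=2, Z=1, X=0, U=0, W=1) weight 1/648
  (Y=2, Z=2, X=0, U=1, W=0) weight 8/243
  (Y=2, Z=2, X=0, U=1, W=1) weight 4/243
  … 6 more
Group by U:
  weight(U=0) = 35/648
  weight(U=1) = 8/81
Total weight = 35/648 + 8/81 = 11/72
P(U=0 | obs) = 35/648 / 11/72 = 35/99
P(U=1 | obs) = 8/81 / 11/72 = 64/99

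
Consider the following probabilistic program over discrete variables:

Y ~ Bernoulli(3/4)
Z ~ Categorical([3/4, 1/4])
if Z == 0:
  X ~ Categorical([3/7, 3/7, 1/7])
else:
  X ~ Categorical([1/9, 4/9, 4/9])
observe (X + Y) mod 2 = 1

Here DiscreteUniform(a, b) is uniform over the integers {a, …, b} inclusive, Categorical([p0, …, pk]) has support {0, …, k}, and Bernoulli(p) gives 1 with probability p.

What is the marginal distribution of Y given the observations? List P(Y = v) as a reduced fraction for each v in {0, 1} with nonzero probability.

Enumerate traces; 6 have nonzero weight after conditioning:
  (Y=0, Z=0, X=1) weight 9/112
  (Y=0, Z=1, X=1) weight 1/36
  (Y=1, Z=0, X=0) weight 27/112
  (Y=1, Z=0, X=2) weight 9/112
  (Y=1, Z=1, X=0) weight 1/48
  (Y=1, Z=1, X=2) weight 1/12
Group by Y:
  weight(Y=0) = 109/1008
  weight(Y=1) = 143/336
Total weight = 109/1008 + 143/336 = 269/504
P(Y=0 | obs) = 109/1008 / 269/504 = 109/538
P(Y=1 | obs) = 143/336 / 269/504 = 429/538

P(Y=0) = 109/538, P(Y=1) = 429/538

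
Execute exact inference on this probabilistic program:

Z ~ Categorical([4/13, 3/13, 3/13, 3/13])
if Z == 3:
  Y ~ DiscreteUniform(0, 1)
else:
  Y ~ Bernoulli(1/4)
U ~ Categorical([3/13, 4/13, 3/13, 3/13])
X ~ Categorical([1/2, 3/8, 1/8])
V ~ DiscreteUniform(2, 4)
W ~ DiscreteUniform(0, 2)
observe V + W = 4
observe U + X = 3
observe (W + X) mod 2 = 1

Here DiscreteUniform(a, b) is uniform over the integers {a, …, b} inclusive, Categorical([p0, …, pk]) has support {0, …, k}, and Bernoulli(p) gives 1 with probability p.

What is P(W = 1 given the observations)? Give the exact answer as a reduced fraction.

P(W = 1 | obs) = 8/17

Enumerate traces; 32 have nonzero weight after conditioning:
  (Z=0, Y=0, U=1, X=2, V=3, W=1) weight 1/1014
  (Z=0, Y=0, U=2, X=1, V=2, W=2) weight 3/1352
  (Z=0, Y=0, U=2, X=1, V=4, W=0) weight 3/1352
  (Z=0, Y=0, U=3, X=0, V=3, W=1) weight 1/338
  (Z=0, Y=1, U=1, X=2, V=3, W=1) weight 1/3042
  (Z=0, Y=1, U=2, X=1, V=2, W=2) weight 1/1352
  (Z=0, Y=1, U=2, X=1, V=4, W=0) weight 1/1352
  (Z=0, Y=1, U=3, X=0, V=3, W=1) weight 1/1014
  … 24 more
Group by W:
  weight(W=0) = 1/104
  weight(W=1) = 2/117
  weight(W=2) = 1/104
Total weight = 1/104 + 2/117 + 1/104 = 17/468
P(W=0 | obs) = 1/104 / 17/468 = 9/34
P(W=1 | obs) = 2/117 / 17/468 = 8/17
P(W=2 | obs) = 1/104 / 17/468 = 9/34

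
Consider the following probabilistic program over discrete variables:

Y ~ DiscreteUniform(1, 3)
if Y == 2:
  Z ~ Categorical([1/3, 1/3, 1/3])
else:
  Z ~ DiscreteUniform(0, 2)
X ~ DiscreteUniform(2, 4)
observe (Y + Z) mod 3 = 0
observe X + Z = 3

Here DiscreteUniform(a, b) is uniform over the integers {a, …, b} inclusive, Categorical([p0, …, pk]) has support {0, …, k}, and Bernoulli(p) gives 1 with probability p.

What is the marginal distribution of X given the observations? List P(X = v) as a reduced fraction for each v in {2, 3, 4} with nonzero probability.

Enumerate traces; 2 have nonzero weight after conditioning:
  (Y=2, Z=1, X=2) weight 1/27
  (Y=3, Z=0, X=3) weight 1/27
Group by X:
  weight(X=2) = 1/27
  weight(X=3) = 1/27
Total weight = 1/27 + 1/27 = 2/27
P(X=2 | obs) = 1/27 / 2/27 = 1/2
P(X=3 | obs) = 1/27 / 2/27 = 1/2

P(X=2) = 1/2, P(X=3) = 1/2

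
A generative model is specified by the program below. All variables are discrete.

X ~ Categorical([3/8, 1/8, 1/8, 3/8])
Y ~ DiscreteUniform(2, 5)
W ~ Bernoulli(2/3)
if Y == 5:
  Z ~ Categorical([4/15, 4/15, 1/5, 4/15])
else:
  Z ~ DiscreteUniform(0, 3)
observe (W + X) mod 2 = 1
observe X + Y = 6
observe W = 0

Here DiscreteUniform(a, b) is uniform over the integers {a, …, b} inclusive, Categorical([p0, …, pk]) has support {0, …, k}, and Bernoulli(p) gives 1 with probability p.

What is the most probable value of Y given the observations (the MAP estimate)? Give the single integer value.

Enumerate traces; 8 have nonzero weight after conditioning:
  (X=1, Y=5, W=0, Z=0) weight 1/360
  (X=1, Y=5, W=0, Z=1) weight 1/360
  (X=1, Y=5, W=0, Z=2) weight 1/480
  (X=1, Y=5, W=0, Z=3) weight 1/360
  (X=3, Y=3, W=0, Z=0) weight 1/128
  (X=3, Y=3, W=0, Z=1) weight 1/128
  (X=3, Y=3, W=0, Z=2) weight 1/128
  (X=3, Y=3, W=0, Z=3) weight 1/128
Group by Y:
  weight(Y=3) = 1/32
  weight(Y=5) = 1/96
Total weight = 1/32 + 1/96 = 1/24
P(Y=3 | obs) = 1/32 / 1/24 = 3/4
P(Y=5 | obs) = 1/96 / 1/24 = 1/4
argmax = 3

argmax_v P(Y = v | obs) = 3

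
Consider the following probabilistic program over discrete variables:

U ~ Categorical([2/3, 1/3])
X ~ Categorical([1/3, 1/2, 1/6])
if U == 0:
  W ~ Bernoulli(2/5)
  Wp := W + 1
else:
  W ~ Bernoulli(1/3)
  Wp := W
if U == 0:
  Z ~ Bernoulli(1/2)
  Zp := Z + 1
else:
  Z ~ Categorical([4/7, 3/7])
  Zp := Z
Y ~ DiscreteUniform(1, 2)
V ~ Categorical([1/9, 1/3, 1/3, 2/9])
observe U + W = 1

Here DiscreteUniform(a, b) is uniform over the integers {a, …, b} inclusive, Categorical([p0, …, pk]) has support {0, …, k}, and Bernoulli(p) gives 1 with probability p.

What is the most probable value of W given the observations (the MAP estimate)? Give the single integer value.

argmax_v P(W = v | obs) = 1

Enumerate traces; 96 have nonzero weight after conditioning:
  (U=0, X=0, W=1, Z=0, Y=1, V=0) weight 1/405
  (U=0, X=0, W=1, Z=0, Y=1, V=1) weight 1/135
  (U=0, X=0, W=1, Z=0, Y=1, V=2) weight 1/135
  (U=0, X=0, W=1, Z=0, Y=1, V=3) weight 2/405
  (U=0, X=0, W=1, Z=0, Y=2, V=0) weight 1/405
  (U=0, X=0, W=1, Z=0, Y=2, V=1) weight 1/135
  (U=0, X=0, W=1, Z=0, Y=2, V=2) weight 1/135
  (U=0, X=0, W=1, Z=0, Y=2, V=3) weight 2/405
  (U=1, X=0, W=0, Z=0, Y=1, V=0) weight 4/1701
  … 87 more
Group by W:
  weight(W=0) = 2/9
  weight(W=1) = 4/15
Total weight = 2/9 + 4/15 = 22/45
P(W=0 | obs) = 2/9 / 22/45 = 5/11
P(W=1 | obs) = 4/15 / 22/45 = 6/11
argmax = 1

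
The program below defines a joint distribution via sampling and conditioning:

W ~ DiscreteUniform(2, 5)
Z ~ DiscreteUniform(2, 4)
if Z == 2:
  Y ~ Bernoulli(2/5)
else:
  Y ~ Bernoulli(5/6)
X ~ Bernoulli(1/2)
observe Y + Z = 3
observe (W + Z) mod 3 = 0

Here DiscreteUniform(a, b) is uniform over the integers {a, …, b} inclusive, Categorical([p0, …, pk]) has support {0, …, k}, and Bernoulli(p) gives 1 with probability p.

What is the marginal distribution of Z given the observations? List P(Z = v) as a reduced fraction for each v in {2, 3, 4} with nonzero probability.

Enumerate traces; 4 have nonzero weight after conditioning:
  (W=3, Z=3, Y=0, X=0) weight 1/144
  (W=3, Z=3, Y=0, X=1) weight 1/144
  (W=4, Z=2, Y=1, X=0) weight 1/60
  (W=4, Z=2, Y=1, X=1) weight 1/60
Group by Z:
  weight(Z=2) = 1/30
  weight(Z=3) = 1/72
Total weight = 1/30 + 1/72 = 17/360
P(Z=2 | obs) = 1/30 / 17/360 = 12/17
P(Z=3 | obs) = 1/72 / 17/360 = 5/17

P(Z=2) = 12/17, P(Z=3) = 5/17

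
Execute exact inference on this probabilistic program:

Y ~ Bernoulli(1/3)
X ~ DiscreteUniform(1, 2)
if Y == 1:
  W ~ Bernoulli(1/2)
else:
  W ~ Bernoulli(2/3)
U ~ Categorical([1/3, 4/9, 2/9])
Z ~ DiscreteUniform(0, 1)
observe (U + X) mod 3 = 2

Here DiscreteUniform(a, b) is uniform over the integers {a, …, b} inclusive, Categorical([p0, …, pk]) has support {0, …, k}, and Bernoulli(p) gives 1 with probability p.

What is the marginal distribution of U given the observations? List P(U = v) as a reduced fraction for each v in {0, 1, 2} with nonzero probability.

P(U=0) = 3/7, P(U=1) = 4/7

Enumerate traces; 16 have nonzero weight after conditioning:
  (Y=0, X=1, W=0, U=1, Z=0) weight 2/81
  (Y=0, X=1, W=0, U=1, Z=1) weight 2/81
  (Y=0, X=1, W=1, U=1, Z=0) weight 4/81
  (Y=0, X=1, W=1, U=1, Z=1) weight 4/81
  (Y=0, X=2, W=0, U=0, Z=0) weight 1/54
  (Y=0, X=2, W=0, U=0, Z=1) weight 1/54
  (Y=0, X=2, W=1, U=0, Z=0) weight 1/27
  (Y=0, X=2, W=1, U=0, Z=1) weight 1/27
  … 8 more
Group by U:
  weight(U=0) = 1/6
  weight(U=1) = 2/9
Total weight = 1/6 + 2/9 = 7/18
P(U=0 | obs) = 1/6 / 7/18 = 3/7
P(U=1 | obs) = 2/9 / 7/18 = 4/7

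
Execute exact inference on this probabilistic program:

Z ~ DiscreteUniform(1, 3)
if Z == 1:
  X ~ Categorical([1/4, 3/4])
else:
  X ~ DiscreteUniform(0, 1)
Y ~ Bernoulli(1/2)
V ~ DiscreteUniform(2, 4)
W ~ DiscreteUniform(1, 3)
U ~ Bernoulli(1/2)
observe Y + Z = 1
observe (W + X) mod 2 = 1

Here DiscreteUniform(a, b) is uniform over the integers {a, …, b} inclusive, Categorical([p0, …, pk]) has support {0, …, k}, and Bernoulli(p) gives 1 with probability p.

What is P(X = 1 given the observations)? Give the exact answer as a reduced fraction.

Enumerate traces; 18 have nonzero weight after conditioning:
  (Z=1, X=0, Y=0, V=2, W=1, U=0) weight 1/432
  (Z=1, X=0, Y=0, V=2, W=1, U=1) weight 1/432
  (Z=1, X=0, Y=0, V=2, W=3, U=0) weight 1/432
  (Z=1, X=0, Y=0, V=2, W=3, U=1) weight 1/432
  (Z=1, X=0, Y=0, V=3, W=1, U=0) weight 1/432
  (Z=1, X=0, Y=0, V=3, W=1, U=1) weight 1/432
  (Z=1, X=0, Y=0, V=3, W=3, U=0) weight 1/432
  (Z=1, X=0, Y=0, V=3, W=3, U=1) weight 1/432
  (Z=1, X=1, Y=0, V=2, W=2, U=0) weight 1/144
  … 9 more
Group by X:
  weight(X=0) = 1/36
  weight(X=1) = 1/24
Total weight = 1/36 + 1/24 = 5/72
P(X=0 | obs) = 1/36 / 5/72 = 2/5
P(X=1 | obs) = 1/24 / 5/72 = 3/5

P(X = 1 | obs) = 3/5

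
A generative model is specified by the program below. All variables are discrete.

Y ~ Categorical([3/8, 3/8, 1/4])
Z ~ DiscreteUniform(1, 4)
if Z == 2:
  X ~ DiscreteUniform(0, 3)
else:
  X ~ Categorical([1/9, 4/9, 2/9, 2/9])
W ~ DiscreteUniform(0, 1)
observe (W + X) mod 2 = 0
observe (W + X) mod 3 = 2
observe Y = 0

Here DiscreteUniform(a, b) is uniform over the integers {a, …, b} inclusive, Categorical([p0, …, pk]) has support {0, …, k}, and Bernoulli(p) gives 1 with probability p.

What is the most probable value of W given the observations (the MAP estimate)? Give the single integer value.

Enumerate traces; 8 have nonzero weight after conditioning:
  (Y=0, Z=1, X=1, W=1) weight 1/48
  (Y=0, Z=1, X=2, W=0) weight 1/96
  (Y=0, Z=2, X=1, W=1) weight 3/256
  (Y=0, Z=2, X=2, W=0) weight 3/256
  (Y=0, Z=3, X=1, W=1) weight 1/48
  (Y=0, Z=3, X=2, W=0) weight 1/96
  (Y=0, Z=4, X=1, W=1) weight 1/48
  (Y=0, Z=4, X=2, W=0) weight 1/96
Group by W:
  weight(W=0) = 11/256
  weight(W=1) = 19/256
Total weight = 11/256 + 19/256 = 15/128
P(W=0 | obs) = 11/256 / 15/128 = 11/30
P(W=1 | obs) = 19/256 / 15/128 = 19/30
argmax = 1

argmax_v P(W = v | obs) = 1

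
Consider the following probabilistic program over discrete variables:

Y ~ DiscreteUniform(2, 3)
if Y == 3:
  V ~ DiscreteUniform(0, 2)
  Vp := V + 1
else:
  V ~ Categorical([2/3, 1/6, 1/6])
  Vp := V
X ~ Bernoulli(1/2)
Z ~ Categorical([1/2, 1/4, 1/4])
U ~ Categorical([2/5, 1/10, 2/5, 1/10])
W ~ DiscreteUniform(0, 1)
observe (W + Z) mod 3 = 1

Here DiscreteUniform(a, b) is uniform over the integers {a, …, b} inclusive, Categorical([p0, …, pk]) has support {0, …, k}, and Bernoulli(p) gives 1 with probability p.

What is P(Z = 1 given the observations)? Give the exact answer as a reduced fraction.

P(Z = 1 | obs) = 1/3

Enumerate traces; 96 have nonzero weight after conditioning:
  (Y=2, V=0, X=0, Z=0, U=0, W=1) weight 1/60
  (Y=2, V=0, X=0, Z=0, U=1, W=1) weight 1/240
  (Y=2, V=0, X=0, Z=0, U=2, W=1) weight 1/60
  (Y=2, V=0, X=0, Z=0, U=3, W=1) weight 1/240
  (Y=2, V=0, X=0, Z=1, U=0, W=0) weight 1/120
  (Y=2, V=0, X=0, Z=1, U=1, W=0) weight 1/480
  (Y=2, V=0, X=0, Z=1, U=2, W=0) weight 1/120
  (Y=2, V=0, X=0, Z=1, U=3, W=0) weight 1/480
  … 88 more
Group by Z:
  weight(Z=0) = 1/4
  weight(Z=1) = 1/8
Total weight = 1/4 + 1/8 = 3/8
P(Z=0 | obs) = 1/4 / 3/8 = 2/3
P(Z=1 | obs) = 1/8 / 3/8 = 1/3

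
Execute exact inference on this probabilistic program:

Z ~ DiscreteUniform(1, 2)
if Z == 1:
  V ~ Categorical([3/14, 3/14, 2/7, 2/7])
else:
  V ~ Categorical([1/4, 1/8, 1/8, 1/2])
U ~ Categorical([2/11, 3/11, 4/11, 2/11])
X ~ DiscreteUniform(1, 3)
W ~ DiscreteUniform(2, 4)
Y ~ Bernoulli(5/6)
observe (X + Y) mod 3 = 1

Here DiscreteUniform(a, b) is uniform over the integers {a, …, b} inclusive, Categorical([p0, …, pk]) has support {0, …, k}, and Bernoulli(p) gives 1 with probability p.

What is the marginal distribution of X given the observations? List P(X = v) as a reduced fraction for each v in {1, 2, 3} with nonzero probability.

P(X=1) = 1/6, P(X=3) = 5/6

Enumerate traces; 192 have nonzero weight after conditioning:
  (Z=1, V=0, U=0, X=1, W=2, Y=0) weight 1/2772
  (Z=1, V=0, U=0, X=1, W=3, Y=0) weight 1/2772
  (Z=1, V=0, U=0, X=1, W=4, Y=0) weight 1/2772
  (Z=1, V=0, U=0, X=3, W=2, Y=1) weight 5/2772
  (Z=1, V=0, U=0, X=3, W=3, Y=1) weight 5/2772
  (Z=1, V=0, U=0, X=3, W=4, Y=1) weight 5/2772
  (Z=1, V=0, U=1, X=1, W=2, Y=0) weight 1/1848
  (Z=1, V=0, U=1, X=1, W=3, Y=0) weight 1/1848
  … 184 more
Group by X:
  weight(X=1) = 1/18
  weight(X=3) = 5/18
Total weight = 1/18 + 5/18 = 1/3
P(X=1 | obs) = 1/18 / 1/3 = 1/6
P(X=3 | obs) = 5/18 / 1/3 = 5/6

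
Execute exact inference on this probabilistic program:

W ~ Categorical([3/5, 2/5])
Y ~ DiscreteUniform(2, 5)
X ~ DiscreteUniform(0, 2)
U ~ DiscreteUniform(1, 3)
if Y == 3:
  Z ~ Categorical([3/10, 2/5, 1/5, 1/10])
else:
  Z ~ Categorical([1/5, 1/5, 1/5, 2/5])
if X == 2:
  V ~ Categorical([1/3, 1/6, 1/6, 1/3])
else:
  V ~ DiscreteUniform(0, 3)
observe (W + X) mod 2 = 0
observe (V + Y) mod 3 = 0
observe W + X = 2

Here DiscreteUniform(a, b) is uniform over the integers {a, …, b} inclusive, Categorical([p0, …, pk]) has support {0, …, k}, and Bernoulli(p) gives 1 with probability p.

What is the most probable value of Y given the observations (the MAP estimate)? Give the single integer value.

Enumerate traces; 120 have nonzero weight after conditioning:
  (W=0, Y=2, X=2, U=1, Z=0, V=1) weight 1/1800
  (W=0, Y=2, X=2, U=1, Z=1, V=1) weight 1/1800
  (W=0, Y=2, X=2, U=1, Z=2, V=1) weight 1/1800
  (W=0, Y=2, X=2, U=1, Z=3, V=1) weight 1/900
  (W=0, Y=2, X=2, U=2, Z=0, V=1) weight 1/1800
  (W=0, Y=2, X=2, U=2, Z=1, V=1) weight 1/1800
  (W=0, Y=2, X=2, U=2, Z=2, V=1) weight 1/1800
  (W=0, Y=2, X=2, U=2, Z=3, V=1) weight 1/900
  (W=0, Y=3, X=2, U=1, Z=0, V=0) weight 1/600
  (W=0, Y=4, X=2, U=1, Z=0, V=2) weight 1/1800
  … 110 more
Group by Y:
  weight(Y=2) = 1/60
  weight(Y=3) = 1/20
  weight(Y=4) = 1/60
  weight(Y=5) = 1/60
Total weight = 1/60 + 1/20 + 1/60 + 1/60 = 1/10
P(Y=2 | obs) = 1/60 / 1/10 = 1/6
P(Y=3 | obs) = 1/20 / 1/10 = 1/2
P(Y=4 | obs) = 1/60 / 1/10 = 1/6
P(Y=5 | obs) = 1/60 / 1/10 = 1/6
argmax = 3

argmax_v P(Y = v | obs) = 3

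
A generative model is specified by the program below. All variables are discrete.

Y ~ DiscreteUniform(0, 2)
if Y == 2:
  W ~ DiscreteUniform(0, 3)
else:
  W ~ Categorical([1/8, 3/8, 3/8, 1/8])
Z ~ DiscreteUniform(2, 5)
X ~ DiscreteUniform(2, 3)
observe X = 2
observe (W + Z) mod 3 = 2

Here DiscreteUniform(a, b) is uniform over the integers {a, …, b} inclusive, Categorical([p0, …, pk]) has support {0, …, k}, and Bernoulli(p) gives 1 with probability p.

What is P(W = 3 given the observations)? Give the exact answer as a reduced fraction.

P(W = 3 | obs) = 1/4

Enumerate traces; 18 have nonzero weight after conditioning:
  (Y=0, W=0, Z=2, X=2) weight 1/192
  (Y=0, W=0, Z=5, X=2) weight 1/192
  (Y=0, W=1, Z=4, X=2) weight 1/64
  (Y=0, W=2, Z=3, X=2) weight 1/64
  (Y=0, W=3, Z=2, X=2) weight 1/192
  (Y=0, W=3, Z=5, X=2) weight 1/192
  (Y=1, W=0, Z=2, X=2) weight 1/192
  (Y=1, W=0, Z=5, X=2) weight 1/192
  … 10 more
Group by W:
  weight(W=0) = 1/24
  weight(W=1) = 1/24
  weight(W=2) = 1/24
  weight(W=3) = 1/24
Total weight = 1/24 + 1/24 + 1/24 + 1/24 = 1/6
P(W=0 | obs) = 1/24 / 1/6 = 1/4
P(W=1 | obs) = 1/24 / 1/6 = 1/4
P(W=2 | obs) = 1/24 / 1/6 = 1/4
P(W=3 | obs) = 1/24 / 1/6 = 1/4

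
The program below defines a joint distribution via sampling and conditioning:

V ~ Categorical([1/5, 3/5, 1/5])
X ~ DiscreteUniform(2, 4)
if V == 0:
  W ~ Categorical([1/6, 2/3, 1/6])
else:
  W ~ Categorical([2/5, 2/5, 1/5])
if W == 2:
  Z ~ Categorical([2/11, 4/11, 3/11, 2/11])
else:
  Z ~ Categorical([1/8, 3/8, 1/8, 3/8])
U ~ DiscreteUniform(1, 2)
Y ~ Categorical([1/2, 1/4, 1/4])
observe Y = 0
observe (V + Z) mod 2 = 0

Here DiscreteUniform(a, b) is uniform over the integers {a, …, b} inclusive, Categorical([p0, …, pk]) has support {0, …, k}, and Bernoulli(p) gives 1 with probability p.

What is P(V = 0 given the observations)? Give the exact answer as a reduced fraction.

Enumerate traces; 108 have nonzero weight after conditioning:
  (V=0, X=2, W=0, Z=0, U=1, Y=0) weight 1/2880
  (V=0, X=2, W=0, Z=0, U=2, Y=0) weight 1/2880
  (V=0, X=2, W=0, Z=2, U=1, Y=0) weight 1/2880
  (V=0, X=2, W=0, Z=2, U=2, Y=0) weight 1/2880
  (V=0, X=2, W=1, Z=0, U=1, Y=0) weight 1/720
  (V=0, X=2, W=1, Z=0, U=2, Y=0) weight 1/720
  (V=0, X=2, W=1, Z=2, U=1, Y=0) weight 1/720
  (V=0, X=2, W=1, Z=2, U=2, Y=0) weight 1/720
  (V=1, X=2, W=0, Z=1, U=1, Y=0) weight 3/400
  (V=2, X=2, W=0, Z=0, U=1, Y=0) weight 1/1200
  … 98 more
Group by V:
  weight(V=0) = 5/176
  weight(V=1) = 117/550
  weight(V=2) = 8/275
Total weight = 5/176 + 117/550 + 8/275 = 1189/4400
P(V=0 | obs) = 5/176 / 1189/4400 = 125/1189
P(V=1 | obs) = 117/550 / 1189/4400 = 936/1189
P(V=2 | obs) = 8/275 / 1189/4400 = 128/1189

P(V = 0 | obs) = 125/1189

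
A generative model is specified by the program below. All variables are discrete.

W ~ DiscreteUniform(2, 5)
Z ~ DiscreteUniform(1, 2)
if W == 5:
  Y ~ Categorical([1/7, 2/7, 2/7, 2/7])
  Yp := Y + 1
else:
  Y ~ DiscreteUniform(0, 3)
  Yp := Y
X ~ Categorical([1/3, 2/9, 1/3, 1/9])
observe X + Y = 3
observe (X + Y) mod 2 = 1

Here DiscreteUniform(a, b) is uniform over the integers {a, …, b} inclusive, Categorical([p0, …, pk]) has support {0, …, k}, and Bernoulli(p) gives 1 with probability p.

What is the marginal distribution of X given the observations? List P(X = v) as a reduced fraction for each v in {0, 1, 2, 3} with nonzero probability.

Enumerate traces; 32 have nonzero weight after conditioning:
  (W=2, Z=1, Y=0, X=3) weight 1/288
  (W=2, Z=1, Y=1, X=2) weight 1/96
  (W=2, Z=1, Y=2, X=1) weight 1/144
  (W=2, Z=1, Y=3, X=0) weight 1/96
  (W=2, Z=2, Y=0, X=3) weight 1/288
  (W=2, Z=2, Y=1, X=2) weight 1/96
  (W=2, Z=2, Y=2, X=1) weight 1/144
  (W=2, Z=2, Y=3, X=0) weight 1/96
  … 24 more
Group by X:
  weight(X=0) = 29/336
  weight(X=1) = 29/504
  weight(X=2) = 29/336
  weight(X=3) = 25/1008
Total weight = 29/336 + 29/504 + 29/336 + 25/1008 = 257/1008
P(X=0 | obs) = 29/336 / 257/1008 = 87/257
P(X=1 | obs) = 29/504 / 257/1008 = 58/257
P(X=2 | obs) = 29/336 / 257/1008 = 87/257
P(X=3 | obs) = 25/1008 / 257/1008 = 25/257

P(X=0) = 87/257, P(X=1) = 58/257, P(X=2) = 87/257, P(X=3) = 25/257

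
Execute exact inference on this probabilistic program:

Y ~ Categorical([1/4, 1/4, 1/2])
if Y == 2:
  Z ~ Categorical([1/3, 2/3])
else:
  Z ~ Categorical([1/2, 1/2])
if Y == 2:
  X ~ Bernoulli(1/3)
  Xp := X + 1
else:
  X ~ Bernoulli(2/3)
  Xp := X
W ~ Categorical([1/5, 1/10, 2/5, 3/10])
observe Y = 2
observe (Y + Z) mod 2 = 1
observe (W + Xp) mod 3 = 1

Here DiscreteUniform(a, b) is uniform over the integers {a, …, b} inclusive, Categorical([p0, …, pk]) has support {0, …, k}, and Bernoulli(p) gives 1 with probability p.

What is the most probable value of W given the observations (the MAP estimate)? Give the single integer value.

Enumerate traces; 3 have nonzero weight after conditioning:
  (Y=2, Z=1, X=0, W=0) weight 2/45
  (Y=2, Z=1, X=0, W=3) weight 1/15
  (Y=2, Z=1, X=1, W=2) weight 2/45
Group by W:
  weight(W=0) = 2/45
  weight(W=2) = 2/45
  weight(W=3) = 1/15
Total weight = 2/45 + 2/45 + 1/15 = 7/45
P(W=0 | obs) = 2/45 / 7/45 = 2/7
P(W=2 | obs) = 2/45 / 7/45 = 2/7
P(W=3 | obs) = 1/15 / 7/45 = 3/7
argmax = 3

argmax_v P(W = v | obs) = 3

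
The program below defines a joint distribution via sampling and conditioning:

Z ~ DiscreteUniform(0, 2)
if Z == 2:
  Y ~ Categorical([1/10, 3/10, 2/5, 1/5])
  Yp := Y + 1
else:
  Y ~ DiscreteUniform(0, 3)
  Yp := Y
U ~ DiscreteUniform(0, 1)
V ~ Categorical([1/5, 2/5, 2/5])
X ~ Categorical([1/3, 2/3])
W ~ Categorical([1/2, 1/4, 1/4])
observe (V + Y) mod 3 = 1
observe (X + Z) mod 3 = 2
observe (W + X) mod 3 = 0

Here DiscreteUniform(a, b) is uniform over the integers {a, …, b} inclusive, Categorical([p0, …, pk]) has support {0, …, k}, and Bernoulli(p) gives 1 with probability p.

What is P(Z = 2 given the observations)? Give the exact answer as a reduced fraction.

P(Z = 2 | obs) = 34/69

Enumerate traces; 16 have nonzero weight after conditioning:
  (Z=1, Y=0, U=0, V=1, X=1, W=2) weight 1/360
  (Z=1, Y=0, U=1, V=1, X=1, W=2) weight 1/360
  (Z=1, Y=1, U=0, V=0, X=1, W=2) weight 1/720
  (Z=1, Y=1, U=1, V=0, X=1, W=2) weight 1/720
  (Z=1, Y=2, U=0, V=2, X=1, W=2) weight 1/360
  (Z=1, Y=2, U=1, V=2, X=1, W=2) weight 1/360
  (Z=1, Y=3, U=0, V=1, X=1, W=2) weight 1/360
  (Z=1, Y=3, U=1, V=1, X=1, W=2) weight 1/360
  (Z=2, Y=0, U=0, V=1, X=0, W=0) weight 1/900
  … 7 more
Group by Z:
  weight(Z=1) = 7/360
  weight(Z=2) = 17/900
Total weight = 7/360 + 17/900 = 23/600
P(Z=1 | obs) = 7/360 / 23/600 = 35/69
P(Z=2 | obs) = 17/900 / 23/600 = 34/69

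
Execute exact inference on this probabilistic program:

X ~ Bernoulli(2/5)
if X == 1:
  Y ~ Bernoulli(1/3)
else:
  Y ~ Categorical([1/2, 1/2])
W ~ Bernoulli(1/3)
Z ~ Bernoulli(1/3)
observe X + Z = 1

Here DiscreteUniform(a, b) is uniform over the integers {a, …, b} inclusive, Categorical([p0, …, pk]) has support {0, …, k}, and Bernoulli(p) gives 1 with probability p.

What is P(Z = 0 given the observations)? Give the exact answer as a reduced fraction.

P(Z = 0 | obs) = 4/7

Enumerate traces; 8 have nonzero weight after conditioning:
  (X=0, Y=0, W=0, Z=1) weight 1/15
  (X=0, Y=0, W=1, Z=1) weight 1/30
  (X=0, Y=1, W=0, Z=1) weight 1/15
  (X=0, Y=1, W=1, Z=1) weight 1/30
  (X=1, Y=0, W=0, Z=0) weight 16/135
  (X=1, Y=0, W=1, Z=0) weight 8/135
  (X=1, Y=1, W=0, Z=0) weight 8/135
  (X=1, Y=1, W=1, Z=0) weight 4/135
Group by Z:
  weight(Z=0) = 4/15
  weight(Z=1) = 1/5
Total weight = 4/15 + 1/5 = 7/15
P(Z=0 | obs) = 4/15 / 7/15 = 4/7
P(Z=1 | obs) = 1/5 / 7/15 = 3/7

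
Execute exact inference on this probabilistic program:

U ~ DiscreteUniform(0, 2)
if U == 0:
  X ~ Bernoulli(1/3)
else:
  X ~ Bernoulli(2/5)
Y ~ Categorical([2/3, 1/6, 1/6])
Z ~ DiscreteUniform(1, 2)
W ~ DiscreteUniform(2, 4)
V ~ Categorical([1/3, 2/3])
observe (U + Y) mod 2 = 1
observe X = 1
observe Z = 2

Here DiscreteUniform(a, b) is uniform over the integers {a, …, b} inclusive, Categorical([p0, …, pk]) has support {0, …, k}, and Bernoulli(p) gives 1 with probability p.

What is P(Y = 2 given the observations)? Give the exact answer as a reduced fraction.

P(Y = 2 | obs) = 6/41

Enumerate traces; 24 have nonzero weight after conditioning:
  (U=0, X=1, Y=1, Z=2, W=2, V=0) weight 1/972
  (U=0, X=1, Y=1, Z=2, W=2, V=1) weight 1/486
  (U=0, X=1, Y=1, Z=2, W=3, V=0) weight 1/972
  (U=0, X=1, Y=1, Z=2, W=3, V=1) weight 1/486
  (U=0, X=1, Y=1, Z=2, W=4, V=0) weight 1/972
  (U=0, X=1, Y=1, Z=2, W=4, V=1) weight 1/486
  (U=1, X=1, Y=0, Z=2, W=2, V=0) weight 2/405
  (U=1, X=1, Y=0, Z=2, W=2, V=1) weight 4/405
  (U=1, X=1, Y=2, Z=2, W=2, V=0) weight 1/810
  … 15 more
Group by Y:
  weight(Y=0) = 2/45
  weight(Y=1) = 11/540
  weight(Y=2) = 1/90
Total weight = 2/45 + 11/540 + 1/90 = 41/540
P(Y=0 | obs) = 2/45 / 41/540 = 24/41
P(Y=1 | obs) = 11/540 / 41/540 = 11/41
P(Y=2 | obs) = 1/90 / 41/540 = 6/41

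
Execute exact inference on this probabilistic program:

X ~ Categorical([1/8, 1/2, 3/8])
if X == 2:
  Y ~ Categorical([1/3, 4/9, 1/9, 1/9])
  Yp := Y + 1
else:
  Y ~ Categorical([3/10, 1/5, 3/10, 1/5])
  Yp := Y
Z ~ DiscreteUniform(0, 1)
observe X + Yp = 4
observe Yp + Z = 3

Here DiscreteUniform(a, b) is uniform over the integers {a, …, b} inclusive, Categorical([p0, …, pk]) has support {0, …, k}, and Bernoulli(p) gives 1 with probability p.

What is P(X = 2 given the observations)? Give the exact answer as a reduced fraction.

P(X = 2 | obs) = 5/8

Enumerate traces; 2 have nonzero weight after conditioning:
  (X=1, Y=3, Z=0) weight 1/20
  (X=2, Y=1, Z=1) weight 1/12
Group by X:
  weight(X=1) = 1/20
  weight(X=2) = 1/12
Total weight = 1/20 + 1/12 = 2/15
P(X=1 | obs) = 1/20 / 2/15 = 3/8
P(X=2 | obs) = 1/12 / 2/15 = 5/8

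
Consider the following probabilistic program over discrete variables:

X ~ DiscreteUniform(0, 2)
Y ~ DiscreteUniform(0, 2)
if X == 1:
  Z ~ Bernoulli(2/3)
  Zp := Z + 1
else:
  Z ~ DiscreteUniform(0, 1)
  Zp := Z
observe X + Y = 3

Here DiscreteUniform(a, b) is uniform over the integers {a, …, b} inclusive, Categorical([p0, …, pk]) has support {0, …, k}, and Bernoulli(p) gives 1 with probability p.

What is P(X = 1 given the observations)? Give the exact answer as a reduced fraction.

P(X = 1 | obs) = 1/2

Enumerate traces; 4 have nonzero weight after conditioning:
  (X=1, Y=2, Z=0) weight 1/27
  (X=1, Y=2, Z=1) weight 2/27
  (X=2, Y=1, Z=0) weight 1/18
  (X=2, Y=1, Z=1) weight 1/18
Group by X:
  weight(X=1) = 1/9
  weight(X=2) = 1/9
Total weight = 1/9 + 1/9 = 2/9
P(X=1 | obs) = 1/9 / 2/9 = 1/2
P(X=2 | obs) = 1/9 / 2/9 = 1/2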